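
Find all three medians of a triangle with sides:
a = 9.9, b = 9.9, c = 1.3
Using m_x = ½√(2y² + 2z² - x²):
m_a = ½√(2·9.9² + 2·1.3² - 9.9²) = ½√101.39 = 5.035
m_b = ½√(2·9.9² + 2·1.3² - 9.9²) = ½√101.39 = 5.035
m_c = ½√(2·9.9² + 2·9.9² - 1.3²) = ½√390.35 = 9.879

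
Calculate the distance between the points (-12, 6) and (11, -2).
Using the distance formula: d = sqrt((x₂-x₁)² + (y₂-y₁)²)
dx = 11 - (-12) = 23
dy = (-2) - 6 = -8
d = sqrt(23² + (-8)²) = sqrt(529 + 64) = sqrt(593) = 24.35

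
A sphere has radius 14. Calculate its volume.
Volume = (4/3) * pi * r³
Volume = (4/3) * pi * 14³
Volume = (4/3) * pi * 2744
Volume = 11494.04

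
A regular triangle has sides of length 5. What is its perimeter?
Perimeter = number of sides * side length
Perimeter = 3 * 5
Perimeter = 15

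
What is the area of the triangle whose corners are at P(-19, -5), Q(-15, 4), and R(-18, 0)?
Using the coordinate formula: Area = (1/2)|x₁(y₂-y₃) + x₂(y₃-y₁) + x₃(y₁-y₂)|
Area = (1/2)|(-19)(4-0) + (-15)(0-(-5)) + (-18)((-5)-4)|
Area = (1/2)|(-19)*4 + (-15)*5 + (-18)*(-9)|
Area = (1/2)|(-76) + (-75) + 162|
Area = (1/2)*11 = 5.50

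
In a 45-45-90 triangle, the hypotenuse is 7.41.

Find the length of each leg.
In a 45-45-90 triangle, hypotenuse = leg·√2  →  leg = hypotenuse/√2
leg = 7.41/√2 = 5.24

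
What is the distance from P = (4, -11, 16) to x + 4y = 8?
d = |1(4) + 4(-11) + 0(16) - (8)| / √(1² + 4² + 0²) = 48/√17 = 11.64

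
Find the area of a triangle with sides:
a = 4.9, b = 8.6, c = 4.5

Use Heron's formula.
s = (a+b+c)/2 = (4.9+8.6+4.5)/2 = 9
A = √(s(s-a)(s-b)(s-c)) = √(9·4.1·0.4·4.5)
A = √66.42 = 8.15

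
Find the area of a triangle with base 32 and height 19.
Area = (1/2) * base * height
Area = (1/2) * 32 * 19
Area = 304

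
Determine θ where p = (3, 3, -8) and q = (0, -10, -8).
p·q = 34, |p|² = 82, |q|² = 164
cos θ = 34/√13448 ≈ 0.2932
θ ≈ 72.95°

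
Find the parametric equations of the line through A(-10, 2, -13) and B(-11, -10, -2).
Direction vector d = B - A = (-1, -12, 11)
x = -10 - t, y = 2 - 12t, z = -13 + 11t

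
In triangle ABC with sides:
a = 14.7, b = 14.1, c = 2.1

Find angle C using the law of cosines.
cos(C) = (a² + b² - c²)/(2ab)
cos(C) = (14.7² + 14.1² - 2.1²)/(2·14.7·14.1) = 410.49/414.54 = 0.990230
C = arccos(0.990230) = 8.016°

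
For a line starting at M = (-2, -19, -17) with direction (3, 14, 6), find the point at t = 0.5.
P(0.5) = (-2 + 3(0.5), -19 + 14(0.5), -17 + 6(0.5)) = (-0.5, -12, -14)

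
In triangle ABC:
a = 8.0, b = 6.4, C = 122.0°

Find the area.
Using A = ½ab·sin(C):
A = ½·8.0·6.4·sin(122.0°) = ½·51.2·0.848048 = 21.71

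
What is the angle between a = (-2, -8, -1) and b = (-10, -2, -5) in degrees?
a·b = 41, |a|² = 69, |b|² = 129
cos θ = 41/√8901 ≈ 0.4346
θ ≈ 64.24°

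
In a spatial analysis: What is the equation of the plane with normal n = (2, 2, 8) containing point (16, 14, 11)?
d = n·P = (2)(16) + (2)(14) + (8)(11) = 148
Plane: 2x + 2y + 8z = 148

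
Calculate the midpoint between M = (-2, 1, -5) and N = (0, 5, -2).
Midpoint = ((-2+0)/2, (1+5)/2, (-5-2)/2) = (-1, 3, -3.5)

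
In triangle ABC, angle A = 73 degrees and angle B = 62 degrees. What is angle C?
Sum of angles in a triangle = 180 degrees
Third angle = 180 - 73 - 62
Third angle = 45 degrees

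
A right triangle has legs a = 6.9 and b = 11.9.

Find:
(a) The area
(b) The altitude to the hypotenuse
(a) Area = ½ab = ½·6.9·11.9 = 41.055
(b) Hypotenuse c = √(6.9² + 11.9²) = √189.22 = 13.7557
    Area = ½·c·h_c  →  h_c = 2·Area/c = 2·41.055/13.7557 = 5.969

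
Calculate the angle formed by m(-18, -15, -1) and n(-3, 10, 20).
m·n = -116, |m|² = 550, |n|² = 509
cos θ = -116/√279950 ≈ -0.2192
θ ≈ 102.7°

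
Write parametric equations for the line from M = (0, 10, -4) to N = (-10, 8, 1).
Direction vector d = N - M = (-10, -2, 5)
x = 0 - 10t, y = 10 - 2t, z = -4 + 5t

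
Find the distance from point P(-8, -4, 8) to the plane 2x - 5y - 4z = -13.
d = |2(-8) + (-5)(-4) + (-4)(8) - (-13)| / √(2² + (-5)² + (-4)²) = 15/√45 = 2.236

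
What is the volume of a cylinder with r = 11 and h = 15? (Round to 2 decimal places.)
Volume = pi * r² * h
Volume = pi * 11² * 15
Volume = pi * 121 * 15
Volume = pi * 1815
Volume = 5701.99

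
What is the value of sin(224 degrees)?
sin(224 degrees) = -0.6947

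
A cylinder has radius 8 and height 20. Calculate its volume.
Volume = pi * r² * h
Volume = pi * 8² * 20
Volume = pi * 64 * 20
Volume = pi * 1280
Volume = 4021.24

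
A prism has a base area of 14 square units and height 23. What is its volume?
Volume = base area * height
Volume = 14 * 23
Volume = 322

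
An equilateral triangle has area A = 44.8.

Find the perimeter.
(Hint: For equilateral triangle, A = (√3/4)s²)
A = (√3/4)s²  →  s² = 4A/√3 = 4·44.8/√3 = 103.461
s = 10.1716
Perimeter = 3s = 30.51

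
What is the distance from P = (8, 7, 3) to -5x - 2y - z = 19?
d = |(-5)(8) + (-2)(7) + (-1)(3) - (19)| / √((-5)² + (-2)² + (-1)²) = 76/√30 = 13.88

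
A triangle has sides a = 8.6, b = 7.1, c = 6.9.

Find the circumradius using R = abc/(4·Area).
s = (a+b+c)/2 = 11.3
Area = √(s(s-a)(s-b)(s-c)) = √(11.3·2.7·4.2·4.4) = 23.745
R = abc/(4·Area) = (8.6·7.1·6.9)/(4·23.745) = 421.314/94.98 = 4.436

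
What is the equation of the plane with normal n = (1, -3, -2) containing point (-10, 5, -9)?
d = n·P = (1)(-10) + (-3)(5) + (-2)(-9) = -7
Plane: x - 3y - 2z = -7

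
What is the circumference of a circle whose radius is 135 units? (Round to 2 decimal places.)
Circumference = 2 * pi * r
Circumference = 2 * pi * 135
Circumference = 848.23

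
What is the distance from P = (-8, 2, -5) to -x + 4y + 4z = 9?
d = |(-1)(-8) + 4(2) + 4(-5) - (9)| / √((-1)² + 4² + 4²) = 13/√33 = 2.263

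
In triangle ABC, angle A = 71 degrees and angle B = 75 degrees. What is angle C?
Sum of angles in a triangle = 180 degrees
Third angle = 180 - 71 - 75
Third angle = 34 degrees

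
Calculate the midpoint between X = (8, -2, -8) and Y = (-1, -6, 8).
Midpoint = ((8-1)/2, (-2-6)/2, (-8+8)/2) = (3.5, -4, 0)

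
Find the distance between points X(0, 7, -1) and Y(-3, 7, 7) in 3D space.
d = √[(-3)² + (0)² + (8)²] = √73 = 8.544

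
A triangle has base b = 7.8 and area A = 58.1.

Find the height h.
A = ½bh  →  h = 2A/b
h = 2·58.1/7.8 = 14.9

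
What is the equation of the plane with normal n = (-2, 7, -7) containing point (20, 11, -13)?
d = n·P = (-2)(20) + (7)(11) + (-7)(-13) = 128
Plane: -2x + 7y - 7z = 128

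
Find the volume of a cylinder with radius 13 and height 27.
Volume = pi * r² * h
Volume = pi * 13² * 27
Volume = pi * 169 * 27
Volume = pi * 4563
Volume = 14335.09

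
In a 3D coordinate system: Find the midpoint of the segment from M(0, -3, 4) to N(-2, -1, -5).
Midpoint = ((0-2)/2, (-3-1)/2, (4-5)/2) = (-1, -2, -0.5)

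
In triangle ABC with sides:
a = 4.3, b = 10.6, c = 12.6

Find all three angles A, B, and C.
By the law of cosines:
cos(A) = (b² + c² - a²)/(2bc) = 0.945755  →  A = 18.96°
cos(B) = (a² + c² - b²)/(2ac) = 0.598837  →  B = 53.21°
cos(C) = (a² + b² - c²)/(2ab) = -0.306165  →  C = 107.8°
Check: A + B + C = 180.0° ✓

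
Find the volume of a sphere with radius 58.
Volume = (4/3) * pi * r³
Volume = (4/3) * pi * 58³
Volume = (4/3) * pi * 195112
Volume = 817283.23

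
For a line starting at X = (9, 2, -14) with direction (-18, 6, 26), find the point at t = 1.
P(1) = (9 + (-18)(1), 2 + 6(1), -14 + 26(1)) = (-9, 8, 12)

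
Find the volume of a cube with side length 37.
Volume = s³
Volume = 37³
Volume = 50653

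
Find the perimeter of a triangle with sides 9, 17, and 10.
Perimeter = sum of all sides
Perimeter = 9 + 17 + 10
Perimeter = 36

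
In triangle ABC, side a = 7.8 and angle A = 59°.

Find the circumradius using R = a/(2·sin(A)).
R = a/(2·sin(A)) = 7.8/(2·sin(59°))
R = 7.8/(2·0.857167) = 7.8/1.714335 = 4.55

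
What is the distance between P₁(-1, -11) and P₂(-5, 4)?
Using the distance formula: d = sqrt((x₂-x₁)² + (y₂-y₁)²)
dx = (-5) - (-1) = -4
dy = 4 - (-11) = 15
d = sqrt((-4)² + 15²) = sqrt(16 + 225) = sqrt(241) = 15.52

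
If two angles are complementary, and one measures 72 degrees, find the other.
Complementary angles sum to 90 degrees.
Other angle = 90 - 72
Other angle = 18 degrees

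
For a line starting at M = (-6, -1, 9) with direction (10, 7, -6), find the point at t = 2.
P(2) = (-6 + 10(2), -1 + 7(2), 9 + (-6)(2)) = (14, 13, -3)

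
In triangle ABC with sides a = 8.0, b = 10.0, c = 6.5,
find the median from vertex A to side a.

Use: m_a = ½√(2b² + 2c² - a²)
m_a = ½√(2·10.0² + 2·6.5² - 8.0²)
m_a = ½√(200 + 84.5 - 64) = ½√220.5 = 7.425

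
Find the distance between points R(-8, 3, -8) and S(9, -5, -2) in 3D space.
d = √[(17)² + (-8)² + (6)²] = √389 = 19.72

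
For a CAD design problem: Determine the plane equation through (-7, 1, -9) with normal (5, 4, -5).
d = n·P = (5)(-7) + (4)(1) + (-5)(-9) = 14
Plane: 5x + 4y - 5z = 14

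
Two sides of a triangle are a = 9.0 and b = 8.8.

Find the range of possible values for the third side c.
By the triangle inequality: |a - b| < c < a + b
|9.0 - 8.8| < c < 9.0 + 8.8
0.2 < c < 17.8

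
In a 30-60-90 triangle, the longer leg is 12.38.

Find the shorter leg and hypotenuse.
In a 30-60-90 triangle, sides are in ratio 1 : √3 : 2.
Long leg = short leg·√3  →  short leg = 12.38/√3 = 7.148
Hypotenuse = 2·(short leg) = 2·12.38/√3 = 14.3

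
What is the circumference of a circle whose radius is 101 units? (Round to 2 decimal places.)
Circumference = 2 * pi * r
Circumference = 2 * pi * 101
Circumference = 634.60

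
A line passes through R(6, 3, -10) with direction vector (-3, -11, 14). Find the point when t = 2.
P(2) = (6 + (-3)(2), 3 + (-11)(2), -10 + 14(2)) = (0, -19, 18)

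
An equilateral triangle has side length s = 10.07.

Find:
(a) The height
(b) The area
(a) Height h = s·√3/2 = 10.07·√3/2 = 8.721
(b) Area = (√3/4)·s² = (√3/4)·10.07² = (√3/4)·101.405 = 43.91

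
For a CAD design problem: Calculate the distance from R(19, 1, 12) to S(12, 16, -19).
d = √[(-7)² + (15)² + (-31)²] = √1235 = 35.14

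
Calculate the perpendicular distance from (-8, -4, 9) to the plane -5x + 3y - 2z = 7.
d = |(-5)(-8) + 3(-4) + (-2)(9) - (7)| / √((-5)² + 3² + (-2)²) = 3/√38 = 0.4867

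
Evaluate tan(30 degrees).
tan(30 degrees) = sqrt(3)/3
Decimal approximation: 0.5774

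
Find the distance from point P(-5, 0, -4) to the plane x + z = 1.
d = |1(-5) + 0(0) + 1(-4) - (1)| / √(1² + 0² + 1²) = 10/√2 = 7.071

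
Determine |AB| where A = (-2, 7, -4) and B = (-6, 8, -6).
d = √[(-4)² + (1)² + (-2)²] = √21 = 4.583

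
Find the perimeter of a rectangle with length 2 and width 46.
Perimeter = 2 * (length + width)
Perimeter = 2 * (2 + 46)
Perimeter = 2 * 48
Perimeter = 96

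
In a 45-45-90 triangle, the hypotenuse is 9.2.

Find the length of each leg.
In a 45-45-90 triangle, hypotenuse = leg·√2  →  leg = hypotenuse/√2
leg = 9.2/√2 = 6.505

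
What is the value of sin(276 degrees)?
sin(276 degrees) = -0.9945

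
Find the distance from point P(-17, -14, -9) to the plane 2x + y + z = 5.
d = |2(-17) + 1(-14) + 1(-9) - (5)| / √(2² + 1² + 1²) = 62/√6 = 25.31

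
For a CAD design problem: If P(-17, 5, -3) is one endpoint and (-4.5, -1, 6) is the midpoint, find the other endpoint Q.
Q = (2×(-4.5) - (-17), 2×(-1) - 5, 2×6 - (-3)) = (8, -7, 15)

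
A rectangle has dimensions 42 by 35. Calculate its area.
Area = length * width
Area = 42 * 35
Area = 1470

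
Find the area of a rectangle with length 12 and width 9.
Area = length * width
Area = 12 * 9
Area = 108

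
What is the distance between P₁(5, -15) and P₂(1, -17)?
Using the distance formula: d = sqrt((x₂-x₁)² + (y₂-y₁)²)
dx = 1 - 5 = -4
dy = (-17) - (-15) = -2
d = sqrt((-4)² + (-2)²) = sqrt(16 + 4) = sqrt(20) = 4.47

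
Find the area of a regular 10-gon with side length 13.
For a regular 10-gon with side length s = 13:
Apothem a = s / (2*tan(pi/10)) = 13 / (2*tan(pi/10)) ≈ 20.0049
Perimeter P = 10 * 13 = 130
Area = (1/2) * P * a = (1/2) * 130 * 20.0049 = 1300.32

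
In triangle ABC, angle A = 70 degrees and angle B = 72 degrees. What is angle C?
Sum of angles in a triangle = 180 degrees
Third angle = 180 - 70 - 72
Third angle = 38 degrees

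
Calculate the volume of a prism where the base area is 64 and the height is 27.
Volume = base area * height
Volume = 64 * 27
Volume = 1728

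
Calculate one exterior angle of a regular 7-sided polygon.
Exterior angle of a regular n-gon = 360/n
Exterior angle = 360/7
Exterior angle = 51.43 degrees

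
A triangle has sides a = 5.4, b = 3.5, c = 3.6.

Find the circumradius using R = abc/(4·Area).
s = (a+b+c)/2 = 6.25
Area = √(s(s-a)(s-b)(s-c)) = √(6.25·0.85·2.75·2.65) = 6.22213
R = abc/(4·Area) = (5.4·3.5·3.6)/(4·6.22213) = 68.04/24.88852 = 2.734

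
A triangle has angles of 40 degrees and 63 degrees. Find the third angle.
Sum of angles in a triangle = 180 degrees
Third angle = 180 - 40 - 63
Third angle = 77 degrees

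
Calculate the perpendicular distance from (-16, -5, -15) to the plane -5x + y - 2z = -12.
d = |(-5)(-16) + 1(-5) + (-2)(-15) - (-12)| / √((-5)² + 1² + (-2)²) = 117/√30 = 21.36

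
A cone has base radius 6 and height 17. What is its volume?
Volume = (1/3) * pi * r² * h
Volume = (1/3) * pi * 6² * 17
Volume = (1/3) * pi * 36 * 17
Volume = (1/3) * pi * 612
Volume = 640.88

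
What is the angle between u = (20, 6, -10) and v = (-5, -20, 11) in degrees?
u·v = -330, |u|² = 536, |v|² = 546
cos θ = -330/√292656 ≈ -0.61
θ ≈ 127.6°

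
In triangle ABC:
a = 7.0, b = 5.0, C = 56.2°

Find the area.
Using A = ½ab·sin(C):
A = ½·7.0·5.0·sin(56.2°) = ½·35·0.830984 = 14.54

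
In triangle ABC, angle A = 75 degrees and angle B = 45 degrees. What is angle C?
Sum of angles in a triangle = 180 degrees
Third angle = 180 - 75 - 45
Third angle = 60 degrees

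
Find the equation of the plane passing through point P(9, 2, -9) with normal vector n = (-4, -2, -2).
d = n·P = (-4)(9) + (-2)(2) + (-2)(-9) = -22
Plane: -4x - 2y - 2z = -22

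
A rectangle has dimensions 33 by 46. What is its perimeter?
Perimeter = 2 * (length + width)
Perimeter = 2 * (33 + 46)
Perimeter = 2 * 79
Perimeter = 158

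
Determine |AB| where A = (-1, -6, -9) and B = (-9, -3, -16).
d = √[(-8)² + (3)² + (-7)²] = √122 = 11.05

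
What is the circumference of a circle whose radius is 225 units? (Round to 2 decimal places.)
Circumference = 2 * pi * r
Circumference = 2 * pi * 225
Circumference = 1413.72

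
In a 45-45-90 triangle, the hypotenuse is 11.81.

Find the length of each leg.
In a 45-45-90 triangle, hypotenuse = leg·√2  →  leg = hypotenuse/√2
leg = 11.81/√2 = 8.351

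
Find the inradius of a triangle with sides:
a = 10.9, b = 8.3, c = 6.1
s = (a+b+c)/2 = (10.9+8.3+6.1)/2 = 12.65
Area = √(s(s-a)(s-b)(s-c)) = √(12.65·1.75·4.35·6.55) = 25.1148
r = Area/s = 25.1148/12.65 = 1.985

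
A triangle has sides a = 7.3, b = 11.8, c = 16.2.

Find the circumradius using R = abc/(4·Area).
s = (a+b+c)/2 = 17.65
Area = √(s(s-a)(s-b)(s-c)) = √(17.65·10.35·5.85·1.45) = 39.3645
R = abc/(4·Area) = (7.3·11.8·16.2)/(4·39.3645) = 1395.468/157.458 = 8.862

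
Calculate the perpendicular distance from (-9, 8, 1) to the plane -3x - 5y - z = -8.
d = |(-3)(-9) + (-5)(8) + (-1)(1) - (-8)| / √((-3)² + (-5)² + (-1)²) = 6/√35 = 1.014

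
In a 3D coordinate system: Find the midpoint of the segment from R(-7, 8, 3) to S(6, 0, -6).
Midpoint = ((-7+6)/2, (8+0)/2, (3-6)/2) = (-0.5, 4, -1.5)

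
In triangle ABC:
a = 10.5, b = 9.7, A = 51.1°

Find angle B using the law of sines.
sin(B)/b = sin(A)/a
sin(B) = b·sin(A)/a = 9.7·sin(51.1°)/10.5 = 0.718948
B = arcsin(0.718948) = 45.97°  (b ≤ a, so B ≤ A and the acute solution is unique)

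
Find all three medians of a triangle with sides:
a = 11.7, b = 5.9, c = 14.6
Using m_x = ½√(2y² + 2z² - x²):
m_a = ½√(2·5.9² + 2·14.6² - 11.7²) = ½√359.05 = 9.474
m_b = ½√(2·11.7² + 2·14.6² - 5.9²) = ½√665.29 = 12.9
m_c = ½√(2·11.7² + 2·5.9² - 14.6²) = ½√130.24 = 5.706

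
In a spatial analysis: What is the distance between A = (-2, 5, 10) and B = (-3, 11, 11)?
d = √[(-1)² + (6)² + (1)²] = √38 = 6.164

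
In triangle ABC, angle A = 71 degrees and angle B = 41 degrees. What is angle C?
Sum of angles in a triangle = 180 degrees
Third angle = 180 - 71 - 41
Third angle = 68 degrees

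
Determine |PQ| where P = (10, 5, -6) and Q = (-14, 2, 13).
d = √[(-24)² + (-3)² + (19)²] = √946 = 30.76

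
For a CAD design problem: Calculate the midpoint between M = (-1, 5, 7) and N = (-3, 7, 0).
Midpoint = ((-1-3)/2, (5+7)/2, (7+0)/2) = (-2, 6, 3.5)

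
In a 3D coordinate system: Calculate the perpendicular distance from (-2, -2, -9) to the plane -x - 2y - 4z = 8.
d = |(-1)(-2) + (-2)(-2) + (-4)(-9) - (8)| / √((-1)² + (-2)² + (-4)²) = 34/√21 = 7.419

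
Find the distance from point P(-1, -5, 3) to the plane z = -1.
d = |0(-1) + 0(-5) + 1(3) - (-1)| / √(0² + 0² + 1²) = 4/√1 = 4.0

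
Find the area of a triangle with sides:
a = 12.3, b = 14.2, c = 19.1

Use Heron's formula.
s = (a+b+c)/2 = (12.3+14.2+19.1)/2 = 22.8
A = √(s(s-a)(s-b)(s-c)) = √(22.8·10.5·8.6·3.7)
A = √7617.71 = 87.28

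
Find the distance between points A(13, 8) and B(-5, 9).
Using the distance formula: d = sqrt((x₂-x₁)² + (y₂-y₁)²)
dx = (-5) - 13 = -18
dy = 9 - 8 = 1
d = sqrt((-18)² + 1²) = sqrt(324 + 1) = sqrt(325) = 18.03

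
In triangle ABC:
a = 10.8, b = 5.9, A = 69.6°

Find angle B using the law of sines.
sin(B)/b = sin(A)/a
sin(B) = b·sin(A)/a = 5.9·sin(69.6°)/10.8 = 0.512034
B = arcsin(0.512034) = 30.8°  (b ≤ a, so B ≤ A and the acute solution is unique)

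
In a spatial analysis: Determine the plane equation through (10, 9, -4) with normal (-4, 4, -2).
d = n·P = (-4)(10) + (4)(9) + (-2)(-4) = 4
Plane: -4x + 4y - 2z = 4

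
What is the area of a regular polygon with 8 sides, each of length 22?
For a regular 8-gon with side length s = 22:
Apothem a = s / (2*tan(pi/8)) = 22 / (2*tan(pi/8)) ≈ 26.55635
Perimeter P = 8 * 22 = 176
Area = (1/2) * P * a = (1/2) * 176 * 26.55635 = 2336.96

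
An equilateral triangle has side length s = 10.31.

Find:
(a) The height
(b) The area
(a) Height h = s·√3/2 = 10.31·√3/2 = 8.929
(b) Area = (√3/4)·s² = (√3/4)·10.31² = (√3/4)·106.296 = 46.03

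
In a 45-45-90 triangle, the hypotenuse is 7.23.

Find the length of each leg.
In a 45-45-90 triangle, hypotenuse = leg·√2  →  leg = hypotenuse/√2
leg = 7.23/√2 = 5.112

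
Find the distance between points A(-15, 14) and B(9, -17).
Using the distance formula: d = sqrt((x₂-x₁)² + (y₂-y₁)²)
dx = 9 - (-15) = 24
dy = (-17) - 14 = -31
d = sqrt(24² + (-31)²) = sqrt(576 + 961) = sqrt(1537) = 39.20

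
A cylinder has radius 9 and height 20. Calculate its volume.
Volume = pi * r² * h
Volume = pi * 9² * 20
Volume = pi * 81 * 20
Volume = pi * 1620
Volume = 5089.38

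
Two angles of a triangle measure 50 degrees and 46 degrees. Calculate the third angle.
Sum of angles in a triangle = 180 degrees
Third angle = 180 - 50 - 46
Third angle = 84 degrees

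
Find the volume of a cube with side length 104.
Volume = s³
Volume = 104³
Volume = 1124864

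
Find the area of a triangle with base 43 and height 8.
Area = (1/2) * base * height
Area = (1/2) * 43 * 8
Area = 172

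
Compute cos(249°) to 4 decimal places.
cos(249 degrees) = -0.3584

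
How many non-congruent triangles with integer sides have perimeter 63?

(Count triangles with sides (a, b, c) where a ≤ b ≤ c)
With a ≤ b ≤ c and a + b + c = 63, the triangle inequality a + b > c gives c < 63/2, so c ≤ 31.
Iterate a from 1 to ⌊p/3⌋ = 21; for each a, b ranges from a to ⌊(p−a)/2⌋ with c = p − a − b, keeping only c ≥ b.
Triples: (1, 31, 31), (2, 30, 31), (3, 29, 31), …
Count = 91 triangles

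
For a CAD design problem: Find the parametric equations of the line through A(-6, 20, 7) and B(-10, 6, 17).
Direction vector d = B - A = (-4, -14, 10)
x = -6 - 4t, y = 20 - 14t, z = 7 + 10t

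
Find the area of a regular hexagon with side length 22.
For a regular 6-gon with side length s = 22:
Apothem a = s / (2*tan(pi/6)) = 22 / (2*tan(pi/6)) ≈ 19.0526
Perimeter P = 6 * 22 = 132
Area = (1/2) * P * a = (1/2) * 132 * 19.0526 = 1257.47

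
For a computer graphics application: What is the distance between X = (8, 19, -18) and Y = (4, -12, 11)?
d = √[(-4)² + (-31)² + (29)²] = √1818 = 42.64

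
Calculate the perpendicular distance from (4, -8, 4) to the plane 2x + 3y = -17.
d = |2(4) + 3(-8) + 0(4) - (-17)| / √(2² + 3² + 0²) = 1/√13 = 0.2774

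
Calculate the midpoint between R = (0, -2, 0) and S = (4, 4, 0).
Midpoint = ((0+4)/2, (-2+4)/2, (0+0)/2) = (2, 1, 0)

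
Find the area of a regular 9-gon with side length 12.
For a regular 9-gon with side length s = 12:
Apothem a = s / (2*tan(pi/9)) = 12 / (2*tan(pi/9)) ≈ 16.4849
Perimeter P = 9 * 12 = 108
Area = (1/2) * P * a = (1/2) * 108 * 16.4849 = 890.18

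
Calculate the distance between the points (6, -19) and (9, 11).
Using the distance formula: d = sqrt((x₂-x₁)² + (y₂-y₁)²)
dx = 9 - 6 = 3
dy = 11 - (-19) = 30
d = sqrt(3² + 30²) = sqrt(9 + 900) = sqrt(909) = 30.15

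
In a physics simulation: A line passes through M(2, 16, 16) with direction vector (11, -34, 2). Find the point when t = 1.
P(1) = (2 + 11(1), 16 + (-34)(1), 16 + 2(1)) = (13, -18, 18)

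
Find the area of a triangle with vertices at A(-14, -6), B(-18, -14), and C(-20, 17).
Using the coordinate formula: Area = (1/2)|x₁(y₂-y₃) + x₂(y₃-y₁) + x₃(y₁-y₂)|
Area = (1/2)|(-14)((-14)-17) + (-18)(17-(-6)) + (-20)((-6)-(-14))|
Area = (1/2)|(-14)*(-31) + (-18)*23 + (-20)*8|
Area = (1/2)|434 + (-414) + (-160)|
Area = (1/2)*140 = 70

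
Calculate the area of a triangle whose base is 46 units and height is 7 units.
Area = (1/2) * base * height
Area = (1/2) * 46 * 7
Area = 161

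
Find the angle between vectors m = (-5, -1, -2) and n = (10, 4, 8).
m·n = -70, |m|² = 30, |n|² = 180
cos θ = -70/√5400 ≈ -0.9526
θ ≈ 162.3°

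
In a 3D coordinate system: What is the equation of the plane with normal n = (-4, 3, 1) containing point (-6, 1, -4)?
d = n·P = (-4)(-6) + (3)(1) + (1)(-4) = 23
Plane: -4x + 3y + z = 23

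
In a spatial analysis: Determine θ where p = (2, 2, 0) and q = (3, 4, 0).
p·q = 14, |p|² = 8, |q|² = 25
cos θ = 14/√200 ≈ 0.9899
θ ≈ 8.13°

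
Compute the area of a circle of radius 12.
Area = pi * r²
Area = pi * 12²
Area = pi * 144
Area = 452.39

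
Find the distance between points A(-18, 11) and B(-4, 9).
Using the distance formula: d = sqrt((x₂-x₁)² + (y₂-y₁)²)
dx = (-4) - (-18) = 14
dy = 9 - 11 = -2
d = sqrt(14² + (-2)²) = sqrt(196 + 4) = sqrt(200) = 14.14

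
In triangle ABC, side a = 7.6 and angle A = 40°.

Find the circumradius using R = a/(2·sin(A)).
R = a/(2·sin(A)) = 7.6/(2·sin(40°))
R = 7.6/(2·0.642788) = 7.6/1.285575 = 5.912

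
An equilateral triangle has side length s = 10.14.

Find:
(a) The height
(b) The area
(a) Height h = s·√3/2 = 10.14·√3/2 = 8.781
(b) Area = (√3/4)·s² = (√3/4)·10.14² = (√3/4)·102.82 = 44.52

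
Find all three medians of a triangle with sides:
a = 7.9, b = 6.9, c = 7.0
Using m_x = ½√(2y² + 2z² - x²):
m_a = ½√(2·6.9² + 2·7.0² - 7.9²) = ½√130.81 = 5.719
m_b = ½√(2·7.9² + 2·7.0² - 6.9²) = ½√175.21 = 6.618
m_c = ½√(2·7.9² + 2·6.9² - 7.0²) = ½√171.04 = 6.539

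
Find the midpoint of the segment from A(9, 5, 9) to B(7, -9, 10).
Midpoint = ((9+7)/2, (5-9)/2, (9+10)/2) = (8, -2, 9.5)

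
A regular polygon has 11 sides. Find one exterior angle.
Exterior angle of a regular n-gon = 360/n
Exterior angle = 360/11
Exterior angle = 32.73 degrees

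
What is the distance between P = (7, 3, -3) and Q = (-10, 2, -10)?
d = √[(-17)² + (-1)² + (-7)²] = √339 = 18.41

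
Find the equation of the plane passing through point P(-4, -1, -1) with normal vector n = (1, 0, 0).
d = n·P = (1)(-4) + (0)(-1) + (0)(-1) = -4
Plane: x = -4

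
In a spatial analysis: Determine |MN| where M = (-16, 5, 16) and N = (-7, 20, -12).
d = √[(9)² + (15)² + (-28)²] = √1090 = 33.02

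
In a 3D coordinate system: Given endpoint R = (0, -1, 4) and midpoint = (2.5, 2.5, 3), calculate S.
S = (2×2.5 - 0, 2×2.5 - (-1), 2×3 - 4) = (5, 6, 2)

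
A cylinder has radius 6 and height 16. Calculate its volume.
Volume = pi * r² * h
Volume = pi * 6² * 16
Volume = pi * 36 * 16
Volume = pi * 576
Volume = 1809.56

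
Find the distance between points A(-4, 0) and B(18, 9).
Using the distance formula: d = sqrt((x₂-x₁)² + (y₂-y₁)²)
dx = 18 - (-4) = 22
dy = 9 - 0 = 9
d = sqrt(22² + 9²) = sqrt(484 + 81) = sqrt(565) = 23.77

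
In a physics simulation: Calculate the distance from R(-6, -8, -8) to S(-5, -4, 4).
d = √[(1)² + (4)² + (12)²] = √161 = 12.69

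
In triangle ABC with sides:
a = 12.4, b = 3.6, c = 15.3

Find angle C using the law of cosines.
cos(C) = (a² + b² - c²)/(2ab)
cos(C) = (12.4² + 3.6² - 15.3²)/(2·12.4·3.6) = -67.37/89.28 = -0.754592
C = arccos(-0.754592) = 139°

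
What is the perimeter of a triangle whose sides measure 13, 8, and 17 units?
Perimeter = sum of all sides
Perimeter = 13 + 8 + 17
Perimeter = 38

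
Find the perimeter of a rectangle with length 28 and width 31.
Perimeter = 2 * (length + width)
Perimeter = 2 * (28 + 31)
Perimeter = 2 * 59
Perimeter = 118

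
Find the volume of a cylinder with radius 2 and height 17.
Volume = pi * r² * h
Volume = pi * 2² * 17
Volume = pi * 4 * 17
Volume = pi * 68
Volume = 213.63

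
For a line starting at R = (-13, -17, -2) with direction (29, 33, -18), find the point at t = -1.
P(-1) = (-13 + 29(-1), -17 + 33(-1), -2 + (-18)(-1)) = (-42, -50, 16)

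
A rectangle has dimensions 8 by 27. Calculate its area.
Area = length * width
Area = 8 * 27
Area = 216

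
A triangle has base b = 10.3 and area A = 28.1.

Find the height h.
A = ½bh  →  h = 2A/b
h = 2·28.1/10.3 = 5.456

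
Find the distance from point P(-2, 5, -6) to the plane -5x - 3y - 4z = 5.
d = |(-5)(-2) + (-3)(5) + (-4)(-6) - (5)| / √((-5)² + (-3)² + (-4)²) = 14/√50 = 1.98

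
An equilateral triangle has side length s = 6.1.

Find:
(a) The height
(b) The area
(a) Height h = s·√3/2 = 6.1·√3/2 = 5.283
(b) Area = (√3/4)·s² = (√3/4)·6.1² = (√3/4)·37.21 = 16.11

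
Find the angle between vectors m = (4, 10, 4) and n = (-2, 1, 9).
m·n = 38, |m|² = 132, |n|² = 86
cos θ = 38/√11352 ≈ 0.3567
θ ≈ 69.11°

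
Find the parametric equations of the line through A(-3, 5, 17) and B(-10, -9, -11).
Direction vector d = B - A = (-7, -14, -28)
x = -3 - 7t, y = 5 - 14t, z = 17 - 28t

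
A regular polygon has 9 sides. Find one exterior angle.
Exterior angle of a regular n-gon = 360/n
Exterior angle = 360/9
Exterior angle = 40 degrees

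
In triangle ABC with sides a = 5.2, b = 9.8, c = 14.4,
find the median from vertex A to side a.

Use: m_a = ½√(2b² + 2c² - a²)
m_a = ½√(2·9.8² + 2·14.4² - 5.2²)
m_a = ½√(192.08 + 414.72 - 27.04) = ½√579.76 = 12.04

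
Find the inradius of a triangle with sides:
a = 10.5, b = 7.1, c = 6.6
s = (a+b+c)/2 = (10.5+7.1+6.6)/2 = 12.1
Area = √(s(s-a)(s-b)(s-c)) = √(12.1·1.6·5·5.5) = 23.0738
r = Area/s = 23.0738/12.1 = 1.907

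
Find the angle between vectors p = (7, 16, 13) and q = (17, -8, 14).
p·q = 173, |p|² = 474, |q|² = 549
cos θ = 173/√260226 ≈ 0.3391
θ ≈ 70.18°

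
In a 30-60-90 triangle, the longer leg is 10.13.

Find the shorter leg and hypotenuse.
In a 30-60-90 triangle, sides are in ratio 1 : √3 : 2.
Long leg = short leg·√3  →  short leg = 10.13/√3 = 5.849
Hypotenuse = 2·(short leg) = 2·10.13/√3 = 11.7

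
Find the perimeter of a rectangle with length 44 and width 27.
Perimeter = 2 * (length + width)
Perimeter = 2 * (44 + 27)
Perimeter = 2 * 71
Perimeter = 142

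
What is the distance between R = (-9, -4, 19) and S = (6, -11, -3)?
d = √[(15)² + (-7)² + (-22)²] = √758 = 27.53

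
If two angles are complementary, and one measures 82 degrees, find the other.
Complementary angles sum to 90 degrees.
Other angle = 90 - 82
Other angle = 8 degrees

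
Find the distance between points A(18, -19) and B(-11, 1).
Using the distance formula: d = sqrt((x₂-x₁)² + (y₂-y₁)²)
dx = (-11) - 18 = -29
dy = 1 - (-19) = 20
d = sqrt((-29)² + 20²) = sqrt(841 + 400) = sqrt(1241) = 35.23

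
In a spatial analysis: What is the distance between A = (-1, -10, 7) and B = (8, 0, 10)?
d = √[(9)² + (10)² + (3)²] = √190 = 13.78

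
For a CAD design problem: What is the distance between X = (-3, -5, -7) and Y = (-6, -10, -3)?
d = √[(-3)² + (-5)² + (4)²] = √50 = 7.071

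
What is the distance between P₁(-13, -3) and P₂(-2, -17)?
Using the distance formula: d = sqrt((x₂-x₁)² + (y₂-y₁)²)
dx = (-2) - (-13) = 11
dy = (-17) - (-3) = -14
d = sqrt(11² + (-14)²) = sqrt(121 + 196) = sqrt(317) = 17.80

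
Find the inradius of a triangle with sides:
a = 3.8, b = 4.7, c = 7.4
s = (a+b+c)/2 = (3.8+4.7+7.4)/2 = 7.95
Area = √(s(s-a)(s-b)(s-c)) = √(7.95·4.15·3.25·0.55) = 7.67946
r = Area/s = 7.67946/7.95 = 0.966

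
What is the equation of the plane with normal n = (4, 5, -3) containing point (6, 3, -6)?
d = n·P = (4)(6) + (5)(3) + (-3)(-6) = 57
Plane: 4x + 5y - 3z = 57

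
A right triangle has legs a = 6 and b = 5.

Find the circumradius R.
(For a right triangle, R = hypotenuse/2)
Hypotenuse c = √(6² + 5²) = √61 = 7.81025
R = c/2 = 3.905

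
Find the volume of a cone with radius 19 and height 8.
Volume = (1/3) * pi * r² * h
Volume = (1/3) * pi * 19² * 8
Volume = (1/3) * pi * 361 * 8
Volume = (1/3) * pi * 2888
Volume = 3024.31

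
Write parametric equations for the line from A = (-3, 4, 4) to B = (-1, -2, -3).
Direction vector d = B - A = (2, -6, -7)
x = -3 + 2t, y = 4 - 6t, z = 4 - 7t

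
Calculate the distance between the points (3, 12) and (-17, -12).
Using the distance formula: d = sqrt((x₂-x₁)² + (y₂-y₁)²)
dx = (-17) - 3 = -20
dy = (-12) - 12 = -24
d = sqrt((-20)² + (-24)²) = sqrt(400 + 576) = sqrt(976) = 31.24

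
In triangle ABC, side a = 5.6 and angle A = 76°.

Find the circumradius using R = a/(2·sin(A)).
R = a/(2·sin(A)) = 5.6/(2·sin(76°))
R = 5.6/(2·0.970296) = 5.6/1.940591 = 2.886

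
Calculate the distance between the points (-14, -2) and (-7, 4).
Using the distance formula: d = sqrt((x₂-x₁)² + (y₂-y₁)²)
dx = (-7) - (-14) = 7
dy = 4 - (-2) = 6
d = sqrt(7² + 6²) = sqrt(49 + 36) = sqrt(85) = 9.22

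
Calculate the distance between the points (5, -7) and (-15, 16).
Using the distance formula: d = sqrt((x₂-x₁)² + (y₂-y₁)²)
dx = (-15) - 5 = -20
dy = 16 - (-7) = 23
d = sqrt((-20)² + 23²) = sqrt(400 + 529) = sqrt(929) = 30.48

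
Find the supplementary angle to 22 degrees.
Supplementary angles sum to 180 degrees.
Other angle = 180 - 22
Other angle = 158 degrees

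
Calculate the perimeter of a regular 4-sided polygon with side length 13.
Perimeter = number of sides * side length
Perimeter = 4 * 13
Perimeter = 52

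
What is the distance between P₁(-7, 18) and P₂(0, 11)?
Using the distance formula: d = sqrt((x₂-x₁)² + (y₂-y₁)²)
dx = 0 - (-7) = 7
dy = 11 - 18 = -7
d = sqrt(7² + (-7)²) = sqrt(49 + 49) = sqrt(98) = 9.90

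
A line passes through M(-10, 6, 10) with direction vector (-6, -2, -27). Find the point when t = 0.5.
P(0.5) = (-10 + (-6)(0.5), 6 + (-2)(0.5), 10 + (-27)(0.5)) = (-13, 5, -3.5)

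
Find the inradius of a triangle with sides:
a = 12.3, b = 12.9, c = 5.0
s = (a+b+c)/2 = (12.3+12.9+5.0)/2 = 15.1
Area = √(s(s-a)(s-b)(s-c)) = √(15.1·2.8·2.2·10.1) = 30.6506
r = Area/s = 30.6506/15.1 = 2.03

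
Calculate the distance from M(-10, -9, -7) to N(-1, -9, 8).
d = √[(9)² + (0)² + (15)²] = √306 = 17.49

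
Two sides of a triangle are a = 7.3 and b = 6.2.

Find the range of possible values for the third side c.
By the triangle inequality: |a - b| < c < a + b
|7.3 - 6.2| < c < 7.3 + 6.2
1.1 < c < 13.5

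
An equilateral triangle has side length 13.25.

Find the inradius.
For an equilateral triangle, r = s/(2√3) where s is the side.
r = 13.25/(2√3) = 13.25/3.464102 = 3.825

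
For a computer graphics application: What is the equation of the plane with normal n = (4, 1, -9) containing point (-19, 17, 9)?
d = n·P = (4)(-19) + (1)(17) + (-9)(9) = -140
Plane: 4x + y - 9z = -140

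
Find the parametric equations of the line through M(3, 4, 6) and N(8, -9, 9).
Direction vector d = N - M = (5, -13, 3)
x = 3 + 5t, y = 4 - 13t, z = 6 + 3t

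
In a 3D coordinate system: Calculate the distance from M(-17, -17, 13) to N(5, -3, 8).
d = √[(22)² + (14)² + (-5)²] = √705 = 26.55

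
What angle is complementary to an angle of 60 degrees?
Complementary angles sum to 90 degrees.
Other angle = 90 - 60
Other angle = 30 degrees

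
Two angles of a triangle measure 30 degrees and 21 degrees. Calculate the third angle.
Sum of angles in a triangle = 180 degrees
Third angle = 180 - 30 - 21
Third angle = 129 degrees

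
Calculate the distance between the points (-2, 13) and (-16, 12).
Using the distance formula: d = sqrt((x₂-x₁)² + (y₂-y₁)²)
dx = (-16) - (-2) = -14
dy = 12 - 13 = -1
d = sqrt((-14)² + (-1)²) = sqrt(196 + 1) = sqrt(197) = 14.04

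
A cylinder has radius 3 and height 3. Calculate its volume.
Volume = pi * r² * h
Volume = pi * 3² * 3
Volume = pi * 9 * 3
Volume = pi * 27
Volume = 84.82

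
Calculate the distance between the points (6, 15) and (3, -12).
Using the distance formula: d = sqrt((x₂-x₁)² + (y₂-y₁)²)
dx = 3 - 6 = -3
dy = (-12) - 15 = -27
d = sqrt((-3)² + (-27)²) = sqrt(9 + 729) = sqrt(738) = 27.17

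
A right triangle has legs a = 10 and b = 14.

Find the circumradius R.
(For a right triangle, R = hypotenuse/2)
Hypotenuse c = √(10² + 14²) = √296 = 17.2047
R = c/2 = 8.602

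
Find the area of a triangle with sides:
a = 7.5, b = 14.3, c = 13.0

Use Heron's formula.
s = (a+b+c)/2 = (7.5+14.3+13.0)/2 = 17.4
A = √(s(s-a)(s-b)(s-c)) = √(17.4·9.9·3.1·4.4)
A = √2349.63 = 48.47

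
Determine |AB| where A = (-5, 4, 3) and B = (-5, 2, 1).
d = √[(0)² + (-2)² + (-2)²] = √8 = 2.828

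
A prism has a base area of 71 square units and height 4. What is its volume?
Volume = base area * height
Volume = 71 * 4
Volume = 284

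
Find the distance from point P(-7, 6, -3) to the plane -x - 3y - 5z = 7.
d = |(-1)(-7) + (-3)(6) + (-5)(-3) - (7)| / √((-1)² + (-3)² + (-5)²) = 3/√35 = 0.5071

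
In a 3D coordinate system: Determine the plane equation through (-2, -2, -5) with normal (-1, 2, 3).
d = n·P = (-1)(-2) + (2)(-2) + (3)(-5) = -17
Plane: -x + 2y + 3z = -17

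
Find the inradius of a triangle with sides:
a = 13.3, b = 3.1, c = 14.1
s = (a+b+c)/2 = (13.3+3.1+14.1)/2 = 15.25
Area = √(s(s-a)(s-b)(s-c)) = √(15.25·1.95·12.15·1.15) = 20.384
r = Area/s = 20.384/15.25 = 1.337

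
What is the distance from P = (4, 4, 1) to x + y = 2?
d = |1(4) + 1(4) + 0(1) - (2)| / √(1² + 1² + 0²) = 6/√2 = 4.243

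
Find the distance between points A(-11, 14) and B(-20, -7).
Using the distance formula: d = sqrt((x₂-x₁)² + (y₂-y₁)²)
dx = (-20) - (-11) = -9
dy = (-7) - 14 = -21
d = sqrt((-9)² + (-21)²) = sqrt(81 + 441) = sqrt(522) = 22.85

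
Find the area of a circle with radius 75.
Area = pi * r²
Area = pi * 75²
Area = pi * 5625
Area = 17671.46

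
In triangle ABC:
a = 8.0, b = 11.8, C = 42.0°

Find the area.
Using A = ½ab·sin(C):
A = ½·8.0·11.8·sin(42.0°) = ½·94.4·0.669131 = 31.58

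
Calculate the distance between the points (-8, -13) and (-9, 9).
Using the distance formula: d = sqrt((x₂-x₁)² + (y₂-y₁)²)
dx = (-9) - (-8) = -1
dy = 9 - (-13) = 22
d = sqrt((-1)² + 22²) = sqrt(1 + 484) = sqrt(485) = 22.02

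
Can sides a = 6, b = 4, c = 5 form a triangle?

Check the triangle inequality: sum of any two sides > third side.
Yes, triangle inequality satisfied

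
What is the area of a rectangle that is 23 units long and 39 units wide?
Area = length * width
Area = 23 * 39
Area = 897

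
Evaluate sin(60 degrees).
sin(60 degrees) = sqrt(3)/2
Decimal approximation: 0.866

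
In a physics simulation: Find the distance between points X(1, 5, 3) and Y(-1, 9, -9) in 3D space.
d = √[(-2)² + (4)² + (-12)²] = √164 = 12.81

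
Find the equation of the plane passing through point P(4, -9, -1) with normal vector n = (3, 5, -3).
d = n·P = (3)(4) + (5)(-9) + (-3)(-1) = -30
Plane: 3x + 5y - 3z = -30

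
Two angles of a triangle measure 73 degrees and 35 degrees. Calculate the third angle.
Sum of angles in a triangle = 180 degrees
Third angle = 180 - 73 - 35
Third angle = 72 degrees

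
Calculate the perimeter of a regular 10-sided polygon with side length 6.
Perimeter = number of sides * side length
Perimeter = 10 * 6
Perimeter = 60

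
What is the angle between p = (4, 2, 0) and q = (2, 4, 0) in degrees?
p·q = 16, |p|² = 20, |q|² = 20
cos θ = 16/√400 ≈ 0.8
θ ≈ 36.87°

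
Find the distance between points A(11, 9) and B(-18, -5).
Using the distance formula: d = sqrt((x₂-x₁)² + (y₂-y₁)²)
dx = (-18) - 11 = -29
dy = (-5) - 9 = -14
d = sqrt((-29)² + (-14)²) = sqrt(841 + 196) = sqrt(1037) = 32.20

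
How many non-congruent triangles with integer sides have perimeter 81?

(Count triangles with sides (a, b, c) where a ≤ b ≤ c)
With a ≤ b ≤ c and a + b + c = 81, the triangle inequality a + b > c gives c < 81/2, so c ≤ 40.
Iterate a from 1 to ⌊p/3⌋ = 27; for each a, b ranges from a to ⌊(p−a)/2⌋ with c = p − a − b, keeping only c ≥ b.
Triples: (1, 40, 40), (2, 39, 40), (3, 38, 40), …
Count = 147 triangles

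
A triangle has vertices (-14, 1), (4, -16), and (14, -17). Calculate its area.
Using the coordinate formula: Area = (1/2)|x₁(y₂-y₃) + x₂(y₃-y₁) + x₃(y₁-y₂)|
Area = (1/2)|(-14)((-16)-(-17)) + 4((-17)-1) + 14(1-(-16))|
Area = (1/2)|(-14)*1 + 4*(-18) + 14*17|
Area = (1/2)|(-14) + (-72) + 238|
Area = (1/2)*152 = 76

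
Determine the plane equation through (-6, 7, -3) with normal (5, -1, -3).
d = n·P = (5)(-6) + (-1)(7) + (-3)(-3) = -28
Plane: 5x - y - 3z = -28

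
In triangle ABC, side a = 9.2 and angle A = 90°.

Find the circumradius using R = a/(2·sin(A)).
R = a/(2·sin(A)) = 9.2/(2·sin(90°))
R = 9.2/(2·1.000000) = 9.2/2.000000 = 4.6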